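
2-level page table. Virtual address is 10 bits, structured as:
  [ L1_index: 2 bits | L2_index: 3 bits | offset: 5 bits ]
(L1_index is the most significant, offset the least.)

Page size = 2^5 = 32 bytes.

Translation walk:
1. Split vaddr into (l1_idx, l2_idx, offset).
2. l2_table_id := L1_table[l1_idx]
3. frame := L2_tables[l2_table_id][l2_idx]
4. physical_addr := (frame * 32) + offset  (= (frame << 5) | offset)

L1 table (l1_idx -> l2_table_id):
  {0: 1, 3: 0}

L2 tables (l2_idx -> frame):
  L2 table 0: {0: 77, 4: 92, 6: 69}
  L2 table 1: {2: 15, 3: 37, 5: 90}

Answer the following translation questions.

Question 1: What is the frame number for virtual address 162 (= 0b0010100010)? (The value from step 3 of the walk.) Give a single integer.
vaddr = 162: l1_idx=0, l2_idx=5
L1[0] = 1; L2[1][5] = 90

Answer: 90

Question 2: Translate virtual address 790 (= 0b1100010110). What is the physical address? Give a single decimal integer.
vaddr = 790 = 0b1100010110
Split: l1_idx=3, l2_idx=0, offset=22
L1[3] = 0
L2[0][0] = 77
paddr = 77 * 32 + 22 = 2486

Answer: 2486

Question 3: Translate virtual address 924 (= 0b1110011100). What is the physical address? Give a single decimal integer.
Answer: 2972

Derivation:
vaddr = 924 = 0b1110011100
Split: l1_idx=3, l2_idx=4, offset=28
L1[3] = 0
L2[0][4] = 92
paddr = 92 * 32 + 28 = 2972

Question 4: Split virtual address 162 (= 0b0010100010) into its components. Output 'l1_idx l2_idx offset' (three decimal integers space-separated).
Answer: 0 5 2

Derivation:
vaddr = 162 = 0b0010100010
  top 2 bits -> l1_idx = 0
  next 3 bits -> l2_idx = 5
  bottom 5 bits -> offset = 2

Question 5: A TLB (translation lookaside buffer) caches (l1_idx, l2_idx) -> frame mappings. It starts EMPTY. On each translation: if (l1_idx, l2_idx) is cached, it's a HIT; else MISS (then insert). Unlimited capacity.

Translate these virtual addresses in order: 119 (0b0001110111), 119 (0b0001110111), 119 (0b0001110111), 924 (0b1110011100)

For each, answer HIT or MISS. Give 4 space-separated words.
Answer: MISS HIT HIT MISS

Derivation:
vaddr=119: (0,3) not in TLB -> MISS, insert
vaddr=119: (0,3) in TLB -> HIT
vaddr=119: (0,3) in TLB -> HIT
vaddr=924: (3,4) not in TLB -> MISS, insert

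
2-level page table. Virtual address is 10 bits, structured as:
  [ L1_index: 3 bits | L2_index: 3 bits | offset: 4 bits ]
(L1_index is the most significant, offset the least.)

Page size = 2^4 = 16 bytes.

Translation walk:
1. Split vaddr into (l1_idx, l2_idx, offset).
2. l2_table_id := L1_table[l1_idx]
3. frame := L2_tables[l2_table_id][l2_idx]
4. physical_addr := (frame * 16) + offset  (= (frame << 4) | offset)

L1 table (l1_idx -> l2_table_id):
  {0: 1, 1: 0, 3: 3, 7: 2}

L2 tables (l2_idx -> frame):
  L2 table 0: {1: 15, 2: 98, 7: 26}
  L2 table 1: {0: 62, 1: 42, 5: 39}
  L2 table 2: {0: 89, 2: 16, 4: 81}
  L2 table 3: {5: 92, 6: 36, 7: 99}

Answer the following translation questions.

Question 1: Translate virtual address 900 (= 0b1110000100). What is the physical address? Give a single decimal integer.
vaddr = 900 = 0b1110000100
Split: l1_idx=7, l2_idx=0, offset=4
L1[7] = 2
L2[2][0] = 89
paddr = 89 * 16 + 4 = 1428

Answer: 1428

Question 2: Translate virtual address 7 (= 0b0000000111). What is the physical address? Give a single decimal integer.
Answer: 999

Derivation:
vaddr = 7 = 0b0000000111
Split: l1_idx=0, l2_idx=0, offset=7
L1[0] = 1
L2[1][0] = 62
paddr = 62 * 16 + 7 = 999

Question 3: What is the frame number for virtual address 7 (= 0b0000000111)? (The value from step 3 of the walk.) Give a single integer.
vaddr = 7: l1_idx=0, l2_idx=0
L1[0] = 1; L2[1][0] = 62

Answer: 62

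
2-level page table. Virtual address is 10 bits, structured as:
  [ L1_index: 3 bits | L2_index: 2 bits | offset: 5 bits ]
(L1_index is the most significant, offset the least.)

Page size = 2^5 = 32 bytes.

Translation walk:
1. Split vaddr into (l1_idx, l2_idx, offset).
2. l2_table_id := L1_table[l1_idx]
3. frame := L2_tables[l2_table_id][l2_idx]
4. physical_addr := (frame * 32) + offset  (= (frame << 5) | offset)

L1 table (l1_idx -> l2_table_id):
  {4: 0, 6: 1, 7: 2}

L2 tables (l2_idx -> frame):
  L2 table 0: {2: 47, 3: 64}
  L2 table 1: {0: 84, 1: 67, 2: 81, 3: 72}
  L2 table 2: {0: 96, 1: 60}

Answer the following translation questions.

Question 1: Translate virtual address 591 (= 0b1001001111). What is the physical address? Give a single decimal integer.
Answer: 1519

Derivation:
vaddr = 591 = 0b1001001111
Split: l1_idx=4, l2_idx=2, offset=15
L1[4] = 0
L2[0][2] = 47
paddr = 47 * 32 + 15 = 1519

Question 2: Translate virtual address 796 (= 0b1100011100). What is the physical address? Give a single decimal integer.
Answer: 2716

Derivation:
vaddr = 796 = 0b1100011100
Split: l1_idx=6, l2_idx=0, offset=28
L1[6] = 1
L2[1][0] = 84
paddr = 84 * 32 + 28 = 2716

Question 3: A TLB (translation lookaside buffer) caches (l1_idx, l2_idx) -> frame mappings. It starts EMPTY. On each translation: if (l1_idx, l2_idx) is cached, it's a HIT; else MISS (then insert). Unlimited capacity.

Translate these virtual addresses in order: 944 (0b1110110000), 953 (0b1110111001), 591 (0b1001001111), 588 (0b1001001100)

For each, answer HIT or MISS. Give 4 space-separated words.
vaddr=944: (7,1) not in TLB -> MISS, insert
vaddr=953: (7,1) in TLB -> HIT
vaddr=591: (4,2) not in TLB -> MISS, insert
vaddr=588: (4,2) in TLB -> HIT

Answer: MISS HIT MISS HIT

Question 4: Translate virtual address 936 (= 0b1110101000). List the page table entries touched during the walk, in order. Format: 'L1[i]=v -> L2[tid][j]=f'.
Answer: L1[7]=2 -> L2[2][1]=60

Derivation:
vaddr = 936 = 0b1110101000
Split: l1_idx=7, l2_idx=1, offset=8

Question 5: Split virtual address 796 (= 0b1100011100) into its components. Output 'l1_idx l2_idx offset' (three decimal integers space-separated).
Answer: 6 0 28

Derivation:
vaddr = 796 = 0b1100011100
  top 3 bits -> l1_idx = 6
  next 2 bits -> l2_idx = 0
  bottom 5 bits -> offset = 28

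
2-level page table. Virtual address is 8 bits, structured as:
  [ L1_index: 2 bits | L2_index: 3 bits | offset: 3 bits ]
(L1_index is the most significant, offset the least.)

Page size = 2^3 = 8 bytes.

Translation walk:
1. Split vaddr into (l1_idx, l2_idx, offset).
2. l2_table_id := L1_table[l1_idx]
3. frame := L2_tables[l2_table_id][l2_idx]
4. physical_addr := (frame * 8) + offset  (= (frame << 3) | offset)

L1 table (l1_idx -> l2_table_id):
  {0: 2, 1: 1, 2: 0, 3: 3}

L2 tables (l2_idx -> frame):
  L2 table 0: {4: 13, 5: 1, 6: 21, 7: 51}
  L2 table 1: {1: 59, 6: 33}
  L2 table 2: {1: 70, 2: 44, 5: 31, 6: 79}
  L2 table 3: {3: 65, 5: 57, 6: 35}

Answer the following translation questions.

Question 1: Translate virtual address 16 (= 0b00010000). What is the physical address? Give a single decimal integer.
vaddr = 16 = 0b00010000
Split: l1_idx=0, l2_idx=2, offset=0
L1[0] = 2
L2[2][2] = 44
paddr = 44 * 8 + 0 = 352

Answer: 352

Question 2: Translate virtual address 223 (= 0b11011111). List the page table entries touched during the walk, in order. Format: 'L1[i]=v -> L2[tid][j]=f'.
vaddr = 223 = 0b11011111
Split: l1_idx=3, l2_idx=3, offset=7

Answer: L1[3]=3 -> L2[3][3]=65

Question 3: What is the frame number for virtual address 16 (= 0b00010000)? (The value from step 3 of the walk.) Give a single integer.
Answer: 44

Derivation:
vaddr = 16: l1_idx=0, l2_idx=2
L1[0] = 2; L2[2][2] = 44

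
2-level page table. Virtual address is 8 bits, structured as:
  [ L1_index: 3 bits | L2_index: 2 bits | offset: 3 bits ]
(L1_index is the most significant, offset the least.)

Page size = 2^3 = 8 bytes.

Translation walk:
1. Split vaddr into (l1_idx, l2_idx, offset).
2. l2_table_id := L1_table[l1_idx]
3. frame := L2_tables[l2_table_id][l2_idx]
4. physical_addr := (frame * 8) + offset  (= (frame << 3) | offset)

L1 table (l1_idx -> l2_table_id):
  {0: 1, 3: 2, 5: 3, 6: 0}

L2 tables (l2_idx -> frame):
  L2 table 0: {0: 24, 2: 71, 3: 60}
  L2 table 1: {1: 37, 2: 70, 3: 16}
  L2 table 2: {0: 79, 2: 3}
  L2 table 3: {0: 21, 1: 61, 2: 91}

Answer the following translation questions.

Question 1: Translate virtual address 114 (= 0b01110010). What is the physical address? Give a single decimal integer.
vaddr = 114 = 0b01110010
Split: l1_idx=3, l2_idx=2, offset=2
L1[3] = 2
L2[2][2] = 3
paddr = 3 * 8 + 2 = 26

Answer: 26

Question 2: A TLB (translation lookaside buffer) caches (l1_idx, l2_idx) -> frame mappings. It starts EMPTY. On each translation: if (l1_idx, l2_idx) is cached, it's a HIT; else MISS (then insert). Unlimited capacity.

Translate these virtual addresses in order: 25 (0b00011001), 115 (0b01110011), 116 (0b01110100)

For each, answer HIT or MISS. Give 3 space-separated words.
Answer: MISS MISS HIT

Derivation:
vaddr=25: (0,3) not in TLB -> MISS, insert
vaddr=115: (3,2) not in TLB -> MISS, insert
vaddr=116: (3,2) in TLB -> HIT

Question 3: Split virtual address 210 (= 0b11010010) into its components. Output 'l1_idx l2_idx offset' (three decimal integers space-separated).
vaddr = 210 = 0b11010010
  top 3 bits -> l1_idx = 6
  next 2 bits -> l2_idx = 2
  bottom 3 bits -> offset = 2

Answer: 6 2 2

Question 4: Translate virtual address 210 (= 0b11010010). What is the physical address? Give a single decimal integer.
Answer: 570

Derivation:
vaddr = 210 = 0b11010010
Split: l1_idx=6, l2_idx=2, offset=2
L1[6] = 0
L2[0][2] = 71
paddr = 71 * 8 + 2 = 570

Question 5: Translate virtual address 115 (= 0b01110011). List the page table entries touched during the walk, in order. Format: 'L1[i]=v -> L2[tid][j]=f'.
Answer: L1[3]=2 -> L2[2][2]=3

Derivation:
vaddr = 115 = 0b01110011
Split: l1_idx=3, l2_idx=2, offset=3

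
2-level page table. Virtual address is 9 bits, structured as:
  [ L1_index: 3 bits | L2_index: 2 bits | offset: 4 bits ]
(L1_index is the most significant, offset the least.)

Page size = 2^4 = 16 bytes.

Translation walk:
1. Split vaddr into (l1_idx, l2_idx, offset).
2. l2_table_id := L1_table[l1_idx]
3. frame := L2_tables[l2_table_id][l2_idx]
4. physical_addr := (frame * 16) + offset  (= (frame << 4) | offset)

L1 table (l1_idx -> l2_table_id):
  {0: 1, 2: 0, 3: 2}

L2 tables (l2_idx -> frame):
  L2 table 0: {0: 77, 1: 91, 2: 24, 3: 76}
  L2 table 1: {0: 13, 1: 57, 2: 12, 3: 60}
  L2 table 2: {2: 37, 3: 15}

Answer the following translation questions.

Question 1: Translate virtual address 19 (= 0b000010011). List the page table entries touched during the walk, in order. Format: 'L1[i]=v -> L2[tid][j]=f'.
vaddr = 19 = 0b000010011
Split: l1_idx=0, l2_idx=1, offset=3

Answer: L1[0]=1 -> L2[1][1]=57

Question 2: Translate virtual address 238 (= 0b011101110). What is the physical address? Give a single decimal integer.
Answer: 606

Derivation:
vaddr = 238 = 0b011101110
Split: l1_idx=3, l2_idx=2, offset=14
L1[3] = 2
L2[2][2] = 37
paddr = 37 * 16 + 14 = 606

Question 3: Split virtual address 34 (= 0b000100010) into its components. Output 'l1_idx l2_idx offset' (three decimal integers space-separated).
Answer: 0 2 2

Derivation:
vaddr = 34 = 0b000100010
  top 3 bits -> l1_idx = 0
  next 2 bits -> l2_idx = 2
  bottom 4 bits -> offset = 2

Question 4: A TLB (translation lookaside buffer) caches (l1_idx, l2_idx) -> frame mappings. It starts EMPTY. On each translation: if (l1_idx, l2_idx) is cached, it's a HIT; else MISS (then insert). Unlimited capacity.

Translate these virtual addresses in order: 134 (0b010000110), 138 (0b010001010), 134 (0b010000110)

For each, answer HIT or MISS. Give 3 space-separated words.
Answer: MISS HIT HIT

Derivation:
vaddr=134: (2,0) not in TLB -> MISS, insert
vaddr=138: (2,0) in TLB -> HIT
vaddr=134: (2,0) in TLB -> HIT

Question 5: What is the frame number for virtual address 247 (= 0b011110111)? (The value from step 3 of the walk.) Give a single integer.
vaddr = 247: l1_idx=3, l2_idx=3
L1[3] = 2; L2[2][3] = 15

Answer: 15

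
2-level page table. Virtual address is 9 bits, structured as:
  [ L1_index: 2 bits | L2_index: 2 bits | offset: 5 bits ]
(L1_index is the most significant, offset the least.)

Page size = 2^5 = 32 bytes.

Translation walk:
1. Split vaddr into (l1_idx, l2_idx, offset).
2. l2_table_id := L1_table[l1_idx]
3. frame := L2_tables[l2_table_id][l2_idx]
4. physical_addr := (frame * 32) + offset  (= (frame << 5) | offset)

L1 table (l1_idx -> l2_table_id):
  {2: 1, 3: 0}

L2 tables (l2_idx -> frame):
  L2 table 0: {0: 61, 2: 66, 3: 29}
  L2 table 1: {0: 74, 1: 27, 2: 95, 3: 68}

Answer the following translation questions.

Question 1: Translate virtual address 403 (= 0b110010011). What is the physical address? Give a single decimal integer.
vaddr = 403 = 0b110010011
Split: l1_idx=3, l2_idx=0, offset=19
L1[3] = 0
L2[0][0] = 61
paddr = 61 * 32 + 19 = 1971

Answer: 1971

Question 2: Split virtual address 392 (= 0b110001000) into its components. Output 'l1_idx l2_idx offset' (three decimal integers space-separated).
Answer: 3 0 8

Derivation:
vaddr = 392 = 0b110001000
  top 2 bits -> l1_idx = 3
  next 2 bits -> l2_idx = 0
  bottom 5 bits -> offset = 8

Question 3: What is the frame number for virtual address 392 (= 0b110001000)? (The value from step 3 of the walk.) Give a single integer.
Answer: 61

Derivation:
vaddr = 392: l1_idx=3, l2_idx=0
L1[3] = 0; L2[0][0] = 61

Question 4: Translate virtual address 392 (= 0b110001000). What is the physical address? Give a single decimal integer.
Answer: 1960

Derivation:
vaddr = 392 = 0b110001000
Split: l1_idx=3, l2_idx=0, offset=8
L1[3] = 0
L2[0][0] = 61
paddr = 61 * 32 + 8 = 1960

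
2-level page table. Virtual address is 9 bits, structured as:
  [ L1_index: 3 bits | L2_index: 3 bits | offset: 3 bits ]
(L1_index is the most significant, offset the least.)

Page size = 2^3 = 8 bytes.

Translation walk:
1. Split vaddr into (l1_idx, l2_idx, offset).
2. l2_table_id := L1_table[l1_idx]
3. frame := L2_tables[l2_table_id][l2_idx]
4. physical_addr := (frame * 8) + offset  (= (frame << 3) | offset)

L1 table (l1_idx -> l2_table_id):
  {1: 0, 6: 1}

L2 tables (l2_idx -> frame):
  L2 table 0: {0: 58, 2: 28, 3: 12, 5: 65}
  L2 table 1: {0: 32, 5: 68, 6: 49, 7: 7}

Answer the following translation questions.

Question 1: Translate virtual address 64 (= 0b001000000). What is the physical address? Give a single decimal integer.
Answer: 464

Derivation:
vaddr = 64 = 0b001000000
Split: l1_idx=1, l2_idx=0, offset=0
L1[1] = 0
L2[0][0] = 58
paddr = 58 * 8 + 0 = 464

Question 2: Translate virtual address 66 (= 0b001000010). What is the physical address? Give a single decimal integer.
Answer: 466

Derivation:
vaddr = 66 = 0b001000010
Split: l1_idx=1, l2_idx=0, offset=2
L1[1] = 0
L2[0][0] = 58
paddr = 58 * 8 + 2 = 466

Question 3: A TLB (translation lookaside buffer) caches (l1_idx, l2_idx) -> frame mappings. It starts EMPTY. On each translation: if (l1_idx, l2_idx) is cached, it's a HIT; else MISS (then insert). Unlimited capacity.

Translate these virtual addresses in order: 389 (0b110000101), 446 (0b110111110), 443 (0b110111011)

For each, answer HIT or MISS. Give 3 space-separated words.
Answer: MISS MISS HIT

Derivation:
vaddr=389: (6,0) not in TLB -> MISS, insert
vaddr=446: (6,7) not in TLB -> MISS, insert
vaddr=443: (6,7) in TLB -> HIT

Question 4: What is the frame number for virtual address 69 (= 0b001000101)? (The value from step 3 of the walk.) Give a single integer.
Answer: 58

Derivation:
vaddr = 69: l1_idx=1, l2_idx=0
L1[1] = 0; L2[0][0] = 58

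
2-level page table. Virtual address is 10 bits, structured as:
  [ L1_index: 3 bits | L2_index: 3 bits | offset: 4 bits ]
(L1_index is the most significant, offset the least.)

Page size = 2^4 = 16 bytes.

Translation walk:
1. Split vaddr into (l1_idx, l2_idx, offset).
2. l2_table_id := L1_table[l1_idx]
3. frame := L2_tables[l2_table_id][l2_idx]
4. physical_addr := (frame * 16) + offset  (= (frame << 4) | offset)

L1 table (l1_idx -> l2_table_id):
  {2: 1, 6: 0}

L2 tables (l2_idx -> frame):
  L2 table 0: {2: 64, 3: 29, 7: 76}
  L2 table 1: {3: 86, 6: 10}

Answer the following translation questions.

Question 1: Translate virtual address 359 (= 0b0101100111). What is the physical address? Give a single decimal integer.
vaddr = 359 = 0b0101100111
Split: l1_idx=2, l2_idx=6, offset=7
L1[2] = 1
L2[1][6] = 10
paddr = 10 * 16 + 7 = 167

Answer: 167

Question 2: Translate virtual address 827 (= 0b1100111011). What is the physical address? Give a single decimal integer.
vaddr = 827 = 0b1100111011
Split: l1_idx=6, l2_idx=3, offset=11
L1[6] = 0
L2[0][3] = 29
paddr = 29 * 16 + 11 = 475

Answer: 475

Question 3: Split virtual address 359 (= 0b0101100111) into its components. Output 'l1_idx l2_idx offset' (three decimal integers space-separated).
Answer: 2 6 7

Derivation:
vaddr = 359 = 0b0101100111
  top 3 bits -> l1_idx = 2
  next 3 bits -> l2_idx = 6
  bottom 4 bits -> offset = 7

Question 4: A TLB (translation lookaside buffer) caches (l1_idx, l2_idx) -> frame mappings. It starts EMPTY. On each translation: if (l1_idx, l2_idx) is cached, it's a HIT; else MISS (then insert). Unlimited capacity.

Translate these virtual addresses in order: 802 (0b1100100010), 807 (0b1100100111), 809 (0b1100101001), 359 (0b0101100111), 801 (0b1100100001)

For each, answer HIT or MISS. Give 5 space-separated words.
Answer: MISS HIT HIT MISS HIT

Derivation:
vaddr=802: (6,2) not in TLB -> MISS, insert
vaddr=807: (6,2) in TLB -> HIT
vaddr=809: (6,2) in TLB -> HIT
vaddr=359: (2,6) not in TLB -> MISS, insert
vaddr=801: (6,2) in TLB -> HIT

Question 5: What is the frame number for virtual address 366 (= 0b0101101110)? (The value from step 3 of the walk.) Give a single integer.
vaddr = 366: l1_idx=2, l2_idx=6
L1[2] = 1; L2[1][6] = 10

Answer: 10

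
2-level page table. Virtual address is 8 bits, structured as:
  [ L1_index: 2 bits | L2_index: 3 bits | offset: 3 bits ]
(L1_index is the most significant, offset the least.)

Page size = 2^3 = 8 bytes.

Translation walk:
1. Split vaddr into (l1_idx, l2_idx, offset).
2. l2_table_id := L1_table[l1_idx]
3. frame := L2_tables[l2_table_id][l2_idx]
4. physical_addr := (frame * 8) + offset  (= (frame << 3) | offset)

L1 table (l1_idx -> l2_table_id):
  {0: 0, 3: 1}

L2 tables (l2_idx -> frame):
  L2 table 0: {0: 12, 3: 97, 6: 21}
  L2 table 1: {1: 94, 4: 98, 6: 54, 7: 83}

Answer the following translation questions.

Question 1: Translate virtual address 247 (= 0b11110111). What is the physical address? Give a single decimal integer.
Answer: 439

Derivation:
vaddr = 247 = 0b11110111
Split: l1_idx=3, l2_idx=6, offset=7
L1[3] = 1
L2[1][6] = 54
paddr = 54 * 8 + 7 = 439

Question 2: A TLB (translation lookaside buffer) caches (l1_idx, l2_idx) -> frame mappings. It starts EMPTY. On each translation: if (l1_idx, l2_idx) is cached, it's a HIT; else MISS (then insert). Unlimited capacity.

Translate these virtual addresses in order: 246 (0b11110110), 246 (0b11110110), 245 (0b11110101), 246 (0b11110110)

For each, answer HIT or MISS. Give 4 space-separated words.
Answer: MISS HIT HIT HIT

Derivation:
vaddr=246: (3,6) not in TLB -> MISS, insert
vaddr=246: (3,6) in TLB -> HIT
vaddr=245: (3,6) in TLB -> HIT
vaddr=246: (3,6) in TLB -> HIT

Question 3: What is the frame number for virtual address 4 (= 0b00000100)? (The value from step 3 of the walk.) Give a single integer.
Answer: 12

Derivation:
vaddr = 4: l1_idx=0, l2_idx=0
L1[0] = 0; L2[0][0] = 12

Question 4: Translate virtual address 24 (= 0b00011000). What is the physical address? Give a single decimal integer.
vaddr = 24 = 0b00011000
Split: l1_idx=0, l2_idx=3, offset=0
L1[0] = 0
L2[0][3] = 97
paddr = 97 * 8 + 0 = 776

Answer: 776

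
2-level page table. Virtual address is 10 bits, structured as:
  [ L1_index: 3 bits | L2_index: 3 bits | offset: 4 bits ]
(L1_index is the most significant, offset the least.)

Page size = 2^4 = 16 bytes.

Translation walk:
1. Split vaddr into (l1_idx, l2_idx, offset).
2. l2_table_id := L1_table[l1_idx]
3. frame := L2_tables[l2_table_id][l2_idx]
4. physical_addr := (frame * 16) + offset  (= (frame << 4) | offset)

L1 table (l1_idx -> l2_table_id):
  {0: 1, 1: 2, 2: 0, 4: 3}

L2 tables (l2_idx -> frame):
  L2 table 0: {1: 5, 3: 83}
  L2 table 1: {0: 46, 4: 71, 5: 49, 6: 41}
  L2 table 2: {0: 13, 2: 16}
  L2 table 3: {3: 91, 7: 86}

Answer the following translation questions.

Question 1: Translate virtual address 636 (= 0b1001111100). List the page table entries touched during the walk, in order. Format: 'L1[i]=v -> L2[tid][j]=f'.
Answer: L1[4]=3 -> L2[3][7]=86

Derivation:
vaddr = 636 = 0b1001111100
Split: l1_idx=4, l2_idx=7, offset=12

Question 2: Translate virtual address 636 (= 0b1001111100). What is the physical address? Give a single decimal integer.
vaddr = 636 = 0b1001111100
Split: l1_idx=4, l2_idx=7, offset=12
L1[4] = 3
L2[3][7] = 86
paddr = 86 * 16 + 12 = 1388

Answer: 1388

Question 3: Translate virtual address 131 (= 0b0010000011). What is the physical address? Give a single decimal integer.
Answer: 211

Derivation:
vaddr = 131 = 0b0010000011
Split: l1_idx=1, l2_idx=0, offset=3
L1[1] = 2
L2[2][0] = 13
paddr = 13 * 16 + 3 = 211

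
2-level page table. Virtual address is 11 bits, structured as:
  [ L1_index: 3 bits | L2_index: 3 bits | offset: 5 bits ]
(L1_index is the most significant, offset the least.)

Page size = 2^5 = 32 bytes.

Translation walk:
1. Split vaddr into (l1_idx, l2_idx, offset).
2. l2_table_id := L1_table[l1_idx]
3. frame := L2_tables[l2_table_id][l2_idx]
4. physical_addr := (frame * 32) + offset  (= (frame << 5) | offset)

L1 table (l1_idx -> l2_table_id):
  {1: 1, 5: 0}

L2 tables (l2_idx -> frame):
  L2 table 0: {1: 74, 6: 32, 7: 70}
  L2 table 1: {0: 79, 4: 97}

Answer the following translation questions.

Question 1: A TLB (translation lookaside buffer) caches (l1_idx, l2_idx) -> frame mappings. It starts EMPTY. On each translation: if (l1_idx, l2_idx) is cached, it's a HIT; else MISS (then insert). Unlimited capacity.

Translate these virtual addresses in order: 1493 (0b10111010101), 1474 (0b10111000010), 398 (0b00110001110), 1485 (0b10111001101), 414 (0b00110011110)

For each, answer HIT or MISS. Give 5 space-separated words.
Answer: MISS HIT MISS HIT HIT

Derivation:
vaddr=1493: (5,6) not in TLB -> MISS, insert
vaddr=1474: (5,6) in TLB -> HIT
vaddr=398: (1,4) not in TLB -> MISS, insert
vaddr=1485: (5,6) in TLB -> HIT
vaddr=414: (1,4) in TLB -> HIT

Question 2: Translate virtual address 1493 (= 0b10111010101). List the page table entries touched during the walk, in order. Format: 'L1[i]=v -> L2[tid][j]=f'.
vaddr = 1493 = 0b10111010101
Split: l1_idx=5, l2_idx=6, offset=21

Answer: L1[5]=0 -> L2[0][6]=32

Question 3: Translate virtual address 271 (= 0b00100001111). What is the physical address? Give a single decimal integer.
Answer: 2543

Derivation:
vaddr = 271 = 0b00100001111
Split: l1_idx=1, l2_idx=0, offset=15
L1[1] = 1
L2[1][0] = 79
paddr = 79 * 32 + 15 = 2543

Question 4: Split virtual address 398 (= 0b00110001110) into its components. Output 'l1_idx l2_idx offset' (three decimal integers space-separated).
Answer: 1 4 14

Derivation:
vaddr = 398 = 0b00110001110
  top 3 bits -> l1_idx = 1
  next 3 bits -> l2_idx = 4
  bottom 5 bits -> offset = 14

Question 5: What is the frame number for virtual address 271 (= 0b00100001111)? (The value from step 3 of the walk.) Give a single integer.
Answer: 79

Derivation:
vaddr = 271: l1_idx=1, l2_idx=0
L1[1] = 1; L2[1][0] = 79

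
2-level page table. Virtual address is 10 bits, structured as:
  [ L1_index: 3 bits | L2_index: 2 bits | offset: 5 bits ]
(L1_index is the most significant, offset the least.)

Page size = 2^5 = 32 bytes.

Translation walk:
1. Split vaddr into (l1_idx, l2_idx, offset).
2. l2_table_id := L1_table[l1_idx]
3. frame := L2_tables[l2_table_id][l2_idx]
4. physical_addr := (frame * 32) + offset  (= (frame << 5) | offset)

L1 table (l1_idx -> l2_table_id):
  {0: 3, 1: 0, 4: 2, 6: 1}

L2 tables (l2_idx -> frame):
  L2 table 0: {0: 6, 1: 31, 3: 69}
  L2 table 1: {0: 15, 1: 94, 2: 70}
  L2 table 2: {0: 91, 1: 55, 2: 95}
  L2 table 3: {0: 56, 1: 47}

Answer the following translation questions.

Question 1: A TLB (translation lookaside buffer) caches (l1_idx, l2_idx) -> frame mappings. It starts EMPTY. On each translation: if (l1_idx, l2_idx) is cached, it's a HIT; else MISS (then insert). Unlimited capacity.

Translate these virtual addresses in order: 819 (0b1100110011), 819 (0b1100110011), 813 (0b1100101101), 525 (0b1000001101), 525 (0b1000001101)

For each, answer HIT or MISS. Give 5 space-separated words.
Answer: MISS HIT HIT MISS HIT

Derivation:
vaddr=819: (6,1) not in TLB -> MISS, insert
vaddr=819: (6,1) in TLB -> HIT
vaddr=813: (6,1) in TLB -> HIT
vaddr=525: (4,0) not in TLB -> MISS, insert
vaddr=525: (4,0) in TLB -> HIT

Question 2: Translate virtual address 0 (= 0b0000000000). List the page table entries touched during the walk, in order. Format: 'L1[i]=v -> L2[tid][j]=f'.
vaddr = 0 = 0b0000000000
Split: l1_idx=0, l2_idx=0, offset=0

Answer: L1[0]=3 -> L2[3][0]=56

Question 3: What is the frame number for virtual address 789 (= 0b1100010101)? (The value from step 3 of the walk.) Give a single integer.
vaddr = 789: l1_idx=6, l2_idx=0
L1[6] = 1; L2[1][0] = 15

Answer: 15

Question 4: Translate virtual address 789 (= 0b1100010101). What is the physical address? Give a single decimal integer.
vaddr = 789 = 0b1100010101
Split: l1_idx=6, l2_idx=0, offset=21
L1[6] = 1
L2[1][0] = 15
paddr = 15 * 32 + 21 = 501

Answer: 501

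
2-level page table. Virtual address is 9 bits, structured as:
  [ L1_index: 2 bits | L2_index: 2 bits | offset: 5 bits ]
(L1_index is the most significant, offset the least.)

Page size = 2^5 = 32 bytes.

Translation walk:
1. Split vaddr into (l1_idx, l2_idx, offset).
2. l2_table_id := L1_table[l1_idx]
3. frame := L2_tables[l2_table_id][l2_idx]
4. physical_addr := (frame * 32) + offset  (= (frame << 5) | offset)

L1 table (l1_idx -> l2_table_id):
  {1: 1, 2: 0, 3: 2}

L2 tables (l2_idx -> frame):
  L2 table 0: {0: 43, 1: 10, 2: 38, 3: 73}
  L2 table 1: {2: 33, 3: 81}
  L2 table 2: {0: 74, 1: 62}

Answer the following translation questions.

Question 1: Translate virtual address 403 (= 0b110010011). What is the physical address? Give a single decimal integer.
vaddr = 403 = 0b110010011
Split: l1_idx=3, l2_idx=0, offset=19
L1[3] = 2
L2[2][0] = 74
paddr = 74 * 32 + 19 = 2387

Answer: 2387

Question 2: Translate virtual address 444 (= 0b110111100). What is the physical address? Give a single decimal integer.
vaddr = 444 = 0b110111100
Split: l1_idx=3, l2_idx=1, offset=28
L1[3] = 2
L2[2][1] = 62
paddr = 62 * 32 + 28 = 2012

Answer: 2012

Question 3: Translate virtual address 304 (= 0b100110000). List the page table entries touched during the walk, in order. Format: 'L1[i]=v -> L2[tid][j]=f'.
Answer: L1[2]=0 -> L2[0][1]=10

Derivation:
vaddr = 304 = 0b100110000
Split: l1_idx=2, l2_idx=1, offset=16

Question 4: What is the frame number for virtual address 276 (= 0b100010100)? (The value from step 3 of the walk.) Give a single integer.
vaddr = 276: l1_idx=2, l2_idx=0
L1[2] = 0; L2[0][0] = 43

Answer: 43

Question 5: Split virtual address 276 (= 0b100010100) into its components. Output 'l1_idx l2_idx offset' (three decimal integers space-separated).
vaddr = 276 = 0b100010100
  top 2 bits -> l1_idx = 2
  next 2 bits -> l2_idx = 0
  bottom 5 bits -> offset = 20

Answer: 2 0 20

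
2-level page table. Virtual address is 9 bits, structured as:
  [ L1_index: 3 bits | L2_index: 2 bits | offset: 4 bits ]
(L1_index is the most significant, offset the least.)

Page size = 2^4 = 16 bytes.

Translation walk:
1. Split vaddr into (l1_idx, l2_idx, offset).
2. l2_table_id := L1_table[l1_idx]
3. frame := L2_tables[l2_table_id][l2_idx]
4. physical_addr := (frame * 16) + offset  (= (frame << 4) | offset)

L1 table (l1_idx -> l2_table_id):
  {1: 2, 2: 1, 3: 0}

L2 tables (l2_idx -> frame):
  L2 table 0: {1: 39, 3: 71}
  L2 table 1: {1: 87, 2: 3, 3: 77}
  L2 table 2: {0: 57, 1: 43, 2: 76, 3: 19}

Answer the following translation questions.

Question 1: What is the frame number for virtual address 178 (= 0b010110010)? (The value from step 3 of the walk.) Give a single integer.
Answer: 77

Derivation:
vaddr = 178: l1_idx=2, l2_idx=3
L1[2] = 1; L2[1][3] = 77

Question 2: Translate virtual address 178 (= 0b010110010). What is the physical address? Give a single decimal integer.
Answer: 1234

Derivation:
vaddr = 178 = 0b010110010
Split: l1_idx=2, l2_idx=3, offset=2
L1[2] = 1
L2[1][3] = 77
paddr = 77 * 16 + 2 = 1234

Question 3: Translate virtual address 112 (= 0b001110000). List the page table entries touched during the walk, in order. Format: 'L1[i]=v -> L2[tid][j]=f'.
Answer: L1[1]=2 -> L2[2][3]=19

Derivation:
vaddr = 112 = 0b001110000
Split: l1_idx=1, l2_idx=3, offset=0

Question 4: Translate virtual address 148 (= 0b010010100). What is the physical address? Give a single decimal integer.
vaddr = 148 = 0b010010100
Split: l1_idx=2, l2_idx=1, offset=4
L1[2] = 1
L2[1][1] = 87
paddr = 87 * 16 + 4 = 1396

Answer: 1396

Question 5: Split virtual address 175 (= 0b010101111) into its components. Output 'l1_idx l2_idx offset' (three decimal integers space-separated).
vaddr = 175 = 0b010101111
  top 3 bits -> l1_idx = 2
  next 2 bits -> l2_idx = 2
  bottom 4 bits -> offset = 15

Answer: 2 2 15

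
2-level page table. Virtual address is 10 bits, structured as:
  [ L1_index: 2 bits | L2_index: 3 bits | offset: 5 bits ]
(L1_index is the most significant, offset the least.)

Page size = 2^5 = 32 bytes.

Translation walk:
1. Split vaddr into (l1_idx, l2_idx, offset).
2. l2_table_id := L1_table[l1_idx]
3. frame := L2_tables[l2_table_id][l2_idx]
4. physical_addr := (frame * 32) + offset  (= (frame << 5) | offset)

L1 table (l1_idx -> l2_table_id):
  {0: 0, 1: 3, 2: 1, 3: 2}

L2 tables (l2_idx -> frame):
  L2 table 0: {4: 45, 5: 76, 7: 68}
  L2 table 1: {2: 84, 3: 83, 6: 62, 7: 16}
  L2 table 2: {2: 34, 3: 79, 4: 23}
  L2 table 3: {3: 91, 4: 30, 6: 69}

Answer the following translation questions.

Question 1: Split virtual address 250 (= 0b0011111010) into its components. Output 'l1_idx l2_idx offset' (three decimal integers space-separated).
Answer: 0 7 26

Derivation:
vaddr = 250 = 0b0011111010
  top 2 bits -> l1_idx = 0
  next 3 bits -> l2_idx = 7
  bottom 5 bits -> offset = 26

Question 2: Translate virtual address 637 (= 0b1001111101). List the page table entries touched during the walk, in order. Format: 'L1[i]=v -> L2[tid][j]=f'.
vaddr = 637 = 0b1001111101
Split: l1_idx=2, l2_idx=3, offset=29

Answer: L1[2]=1 -> L2[1][3]=83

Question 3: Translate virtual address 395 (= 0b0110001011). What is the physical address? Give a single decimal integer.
Answer: 971

Derivation:
vaddr = 395 = 0b0110001011
Split: l1_idx=1, l2_idx=4, offset=11
L1[1] = 3
L2[3][4] = 30
paddr = 30 * 32 + 11 = 971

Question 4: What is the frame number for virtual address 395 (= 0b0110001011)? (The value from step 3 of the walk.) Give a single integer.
Answer: 30

Derivation:
vaddr = 395: l1_idx=1, l2_idx=4
L1[1] = 3; L2[3][4] = 30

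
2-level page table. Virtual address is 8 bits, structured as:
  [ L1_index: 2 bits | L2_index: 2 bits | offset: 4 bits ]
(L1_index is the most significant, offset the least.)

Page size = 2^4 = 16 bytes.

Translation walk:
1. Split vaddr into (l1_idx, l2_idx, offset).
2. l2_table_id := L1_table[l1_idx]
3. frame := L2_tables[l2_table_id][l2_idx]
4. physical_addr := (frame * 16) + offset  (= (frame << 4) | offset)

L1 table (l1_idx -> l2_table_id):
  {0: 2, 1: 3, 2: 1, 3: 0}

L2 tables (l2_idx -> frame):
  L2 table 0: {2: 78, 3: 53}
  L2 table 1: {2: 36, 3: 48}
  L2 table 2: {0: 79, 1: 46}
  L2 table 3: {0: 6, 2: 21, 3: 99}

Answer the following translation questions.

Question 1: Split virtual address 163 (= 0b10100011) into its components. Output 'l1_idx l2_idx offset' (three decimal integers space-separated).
Answer: 2 2 3

Derivation:
vaddr = 163 = 0b10100011
  top 2 bits -> l1_idx = 2
  next 2 bits -> l2_idx = 2
  bottom 4 bits -> offset = 3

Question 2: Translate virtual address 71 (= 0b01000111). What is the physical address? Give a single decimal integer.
Answer: 103

Derivation:
vaddr = 71 = 0b01000111
Split: l1_idx=1, l2_idx=0, offset=7
L1[1] = 3
L2[3][0] = 6
paddr = 6 * 16 + 7 = 103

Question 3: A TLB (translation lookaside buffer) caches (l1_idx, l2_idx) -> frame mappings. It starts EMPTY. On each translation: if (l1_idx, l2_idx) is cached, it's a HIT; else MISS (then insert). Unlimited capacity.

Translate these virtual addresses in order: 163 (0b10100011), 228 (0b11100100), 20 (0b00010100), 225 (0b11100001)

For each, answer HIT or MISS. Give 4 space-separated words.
vaddr=163: (2,2) not in TLB -> MISS, insert
vaddr=228: (3,2) not in TLB -> MISS, insert
vaddr=20: (0,1) not in TLB -> MISS, insert
vaddr=225: (3,2) in TLB -> HIT

Answer: MISS MISS MISS HIT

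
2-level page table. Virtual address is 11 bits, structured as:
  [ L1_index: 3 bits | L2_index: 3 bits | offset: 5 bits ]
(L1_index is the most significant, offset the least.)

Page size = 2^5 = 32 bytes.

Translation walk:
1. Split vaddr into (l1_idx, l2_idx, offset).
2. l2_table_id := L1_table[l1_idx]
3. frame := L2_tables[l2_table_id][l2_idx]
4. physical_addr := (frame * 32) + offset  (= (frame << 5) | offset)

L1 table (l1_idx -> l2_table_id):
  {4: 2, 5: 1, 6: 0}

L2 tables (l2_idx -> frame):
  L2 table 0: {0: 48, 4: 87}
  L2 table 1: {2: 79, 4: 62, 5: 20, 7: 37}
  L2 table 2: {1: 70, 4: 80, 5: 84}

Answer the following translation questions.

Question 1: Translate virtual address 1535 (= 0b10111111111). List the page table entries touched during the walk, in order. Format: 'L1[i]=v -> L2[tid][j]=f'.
vaddr = 1535 = 0b10111111111
Split: l1_idx=5, l2_idx=7, offset=31

Answer: L1[5]=1 -> L2[1][7]=37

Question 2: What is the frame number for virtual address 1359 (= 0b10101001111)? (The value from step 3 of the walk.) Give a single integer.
vaddr = 1359: l1_idx=5, l2_idx=2
L1[5] = 1; L2[1][2] = 79

Answer: 79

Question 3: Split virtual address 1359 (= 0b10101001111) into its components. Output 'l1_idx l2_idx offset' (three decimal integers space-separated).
vaddr = 1359 = 0b10101001111
  top 3 bits -> l1_idx = 5
  next 3 bits -> l2_idx = 2
  bottom 5 bits -> offset = 15

Answer: 5 2 15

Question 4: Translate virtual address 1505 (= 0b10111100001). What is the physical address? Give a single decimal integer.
Answer: 1185

Derivation:
vaddr = 1505 = 0b10111100001
Split: l1_idx=5, l2_idx=7, offset=1
L1[5] = 1
L2[1][7] = 37
paddr = 37 * 32 + 1 = 1185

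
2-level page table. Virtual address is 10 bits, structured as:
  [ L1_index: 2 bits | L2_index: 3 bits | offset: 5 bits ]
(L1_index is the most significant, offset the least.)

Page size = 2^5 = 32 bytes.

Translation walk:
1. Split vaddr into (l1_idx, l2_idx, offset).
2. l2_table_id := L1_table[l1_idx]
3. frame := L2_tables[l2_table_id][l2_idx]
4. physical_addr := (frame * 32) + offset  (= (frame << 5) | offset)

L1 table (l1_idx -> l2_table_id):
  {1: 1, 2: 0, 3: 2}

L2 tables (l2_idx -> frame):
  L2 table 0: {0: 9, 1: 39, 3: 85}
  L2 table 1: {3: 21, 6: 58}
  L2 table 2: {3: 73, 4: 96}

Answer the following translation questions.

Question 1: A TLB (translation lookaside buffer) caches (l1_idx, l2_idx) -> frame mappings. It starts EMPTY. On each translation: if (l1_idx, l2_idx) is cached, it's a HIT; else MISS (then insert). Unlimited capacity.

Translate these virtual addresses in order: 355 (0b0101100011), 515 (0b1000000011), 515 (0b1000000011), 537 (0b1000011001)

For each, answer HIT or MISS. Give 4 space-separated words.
Answer: MISS MISS HIT HIT

Derivation:
vaddr=355: (1,3) not in TLB -> MISS, insert
vaddr=515: (2,0) not in TLB -> MISS, insert
vaddr=515: (2,0) in TLB -> HIT
vaddr=537: (2,0) in TLB -> HIT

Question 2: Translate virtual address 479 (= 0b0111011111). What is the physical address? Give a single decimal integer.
Answer: 1887

Derivation:
vaddr = 479 = 0b0111011111
Split: l1_idx=1, l2_idx=6, offset=31
L1[1] = 1
L2[1][6] = 58
paddr = 58 * 32 + 31 = 1887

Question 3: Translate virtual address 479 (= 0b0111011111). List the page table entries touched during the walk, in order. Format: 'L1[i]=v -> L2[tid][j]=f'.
Answer: L1[1]=1 -> L2[1][6]=58

Derivation:
vaddr = 479 = 0b0111011111
Split: l1_idx=1, l2_idx=6, offset=31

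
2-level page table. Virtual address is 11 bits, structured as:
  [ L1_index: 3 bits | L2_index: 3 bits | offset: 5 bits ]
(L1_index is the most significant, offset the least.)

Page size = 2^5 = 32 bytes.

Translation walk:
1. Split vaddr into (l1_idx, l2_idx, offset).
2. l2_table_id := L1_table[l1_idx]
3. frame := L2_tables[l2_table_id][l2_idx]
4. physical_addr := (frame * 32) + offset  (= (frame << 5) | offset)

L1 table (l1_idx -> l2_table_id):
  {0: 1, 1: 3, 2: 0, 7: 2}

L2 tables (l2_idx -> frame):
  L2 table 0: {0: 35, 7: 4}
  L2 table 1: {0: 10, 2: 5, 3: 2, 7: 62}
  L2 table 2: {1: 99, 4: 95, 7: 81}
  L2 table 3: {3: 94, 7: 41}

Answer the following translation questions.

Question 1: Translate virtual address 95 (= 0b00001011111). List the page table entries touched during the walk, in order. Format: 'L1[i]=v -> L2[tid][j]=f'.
Answer: L1[0]=1 -> L2[1][2]=5

Derivation:
vaddr = 95 = 0b00001011111
Split: l1_idx=0, l2_idx=2, offset=31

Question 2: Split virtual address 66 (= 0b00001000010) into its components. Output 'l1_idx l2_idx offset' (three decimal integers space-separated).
Answer: 0 2 2

Derivation:
vaddr = 66 = 0b00001000010
  top 3 bits -> l1_idx = 0
  next 3 bits -> l2_idx = 2
  bottom 5 bits -> offset = 2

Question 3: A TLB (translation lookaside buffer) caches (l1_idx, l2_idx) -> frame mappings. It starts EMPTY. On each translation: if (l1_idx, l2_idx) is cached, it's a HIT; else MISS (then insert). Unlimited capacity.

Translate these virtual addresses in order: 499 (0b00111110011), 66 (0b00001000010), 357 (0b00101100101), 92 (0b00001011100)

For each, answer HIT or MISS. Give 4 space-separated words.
Answer: MISS MISS MISS HIT

Derivation:
vaddr=499: (1,7) not in TLB -> MISS, insert
vaddr=66: (0,2) not in TLB -> MISS, insert
vaddr=357: (1,3) not in TLB -> MISS, insert
vaddr=92: (0,2) in TLB -> HIT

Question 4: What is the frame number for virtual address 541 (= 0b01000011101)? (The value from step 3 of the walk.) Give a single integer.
vaddr = 541: l1_idx=2, l2_idx=0
L1[2] = 0; L2[0][0] = 35

Answer: 35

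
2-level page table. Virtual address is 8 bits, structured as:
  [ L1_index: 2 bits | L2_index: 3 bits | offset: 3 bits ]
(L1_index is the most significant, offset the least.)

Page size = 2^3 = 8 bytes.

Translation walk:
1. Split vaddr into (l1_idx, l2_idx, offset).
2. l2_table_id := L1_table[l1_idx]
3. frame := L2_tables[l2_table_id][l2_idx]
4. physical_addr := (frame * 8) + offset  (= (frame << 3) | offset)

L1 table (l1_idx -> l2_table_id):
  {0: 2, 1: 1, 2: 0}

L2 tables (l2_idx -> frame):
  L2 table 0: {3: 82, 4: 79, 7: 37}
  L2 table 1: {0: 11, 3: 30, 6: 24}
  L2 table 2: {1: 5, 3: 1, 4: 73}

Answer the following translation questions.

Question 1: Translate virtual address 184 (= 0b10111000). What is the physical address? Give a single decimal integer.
vaddr = 184 = 0b10111000
Split: l1_idx=2, l2_idx=7, offset=0
L1[2] = 0
L2[0][7] = 37
paddr = 37 * 8 + 0 = 296

Answer: 296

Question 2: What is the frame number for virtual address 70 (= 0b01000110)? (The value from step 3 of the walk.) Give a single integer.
vaddr = 70: l1_idx=1, l2_idx=0
L1[1] = 1; L2[1][0] = 11

Answer: 11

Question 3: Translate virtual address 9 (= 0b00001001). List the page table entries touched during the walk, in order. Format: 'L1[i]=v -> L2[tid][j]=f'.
Answer: L1[0]=2 -> L2[2][1]=5

Derivation:
vaddr = 9 = 0b00001001
Split: l1_idx=0, l2_idx=1, offset=1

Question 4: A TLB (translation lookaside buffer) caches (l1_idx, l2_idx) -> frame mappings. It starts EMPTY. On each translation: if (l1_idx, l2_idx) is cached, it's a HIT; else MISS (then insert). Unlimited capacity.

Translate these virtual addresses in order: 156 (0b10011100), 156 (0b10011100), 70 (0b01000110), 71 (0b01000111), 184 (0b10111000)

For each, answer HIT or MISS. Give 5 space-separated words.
vaddr=156: (2,3) not in TLB -> MISS, insert
vaddr=156: (2,3) in TLB -> HIT
vaddr=70: (1,0) not in TLB -> MISS, insert
vaddr=71: (1,0) in TLB -> HIT
vaddr=184: (2,7) not in TLB -> MISS, insert

Answer: MISS HIT MISS HIT MISS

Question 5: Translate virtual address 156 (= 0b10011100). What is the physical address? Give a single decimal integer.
vaddr = 156 = 0b10011100
Split: l1_idx=2, l2_idx=3, offset=4
L1[2] = 0
L2[0][3] = 82
paddr = 82 * 8 + 4 = 660

Answer: 660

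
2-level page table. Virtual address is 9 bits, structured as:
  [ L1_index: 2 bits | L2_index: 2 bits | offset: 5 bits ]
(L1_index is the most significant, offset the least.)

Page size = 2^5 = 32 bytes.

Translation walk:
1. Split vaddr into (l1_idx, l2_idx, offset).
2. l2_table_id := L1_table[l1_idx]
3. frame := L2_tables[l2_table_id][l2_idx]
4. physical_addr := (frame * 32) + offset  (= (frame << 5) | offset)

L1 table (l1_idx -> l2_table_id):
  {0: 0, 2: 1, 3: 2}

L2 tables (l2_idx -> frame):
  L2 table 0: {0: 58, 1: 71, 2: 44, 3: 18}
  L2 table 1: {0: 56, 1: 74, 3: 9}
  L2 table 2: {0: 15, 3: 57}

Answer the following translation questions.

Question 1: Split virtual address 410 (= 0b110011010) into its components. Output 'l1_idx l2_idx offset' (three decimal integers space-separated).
Answer: 3 0 26

Derivation:
vaddr = 410 = 0b110011010
  top 2 bits -> l1_idx = 3
  next 2 bits -> l2_idx = 0
  bottom 5 bits -> offset = 26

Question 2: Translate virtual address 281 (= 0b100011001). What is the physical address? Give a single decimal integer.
vaddr = 281 = 0b100011001
Split: l1_idx=2, l2_idx=0, offset=25
L1[2] = 1
L2[1][0] = 56
paddr = 56 * 32 + 25 = 1817

Answer: 1817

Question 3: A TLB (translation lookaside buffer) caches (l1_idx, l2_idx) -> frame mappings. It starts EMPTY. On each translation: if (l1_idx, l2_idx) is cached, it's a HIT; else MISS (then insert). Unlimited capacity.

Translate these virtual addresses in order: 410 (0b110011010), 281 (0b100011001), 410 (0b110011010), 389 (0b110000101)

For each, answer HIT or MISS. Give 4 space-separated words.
Answer: MISS MISS HIT HIT

Derivation:
vaddr=410: (3,0) not in TLB -> MISS, insert
vaddr=281: (2,0) not in TLB -> MISS, insert
vaddr=410: (3,0) in TLB -> HIT
vaddr=389: (3,0) in TLB -> HIT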